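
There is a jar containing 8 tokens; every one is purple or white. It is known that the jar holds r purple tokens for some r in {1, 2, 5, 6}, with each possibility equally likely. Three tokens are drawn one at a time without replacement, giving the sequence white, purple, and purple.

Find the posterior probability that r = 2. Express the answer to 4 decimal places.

0.0909

Compute the likelihood of the observed sequence for each case: P(data | r = 1) = (7/8)(1/7)(0/6) = 0; P(data | r = 2) = (6/8)(2/7)(1/6) = 1/28; P(data | r = 5) = (3/8)(5/7)(4/6) = 5/28; P(data | r = 6) = (2/8)(6/7)(5/6) = 5/28.
Weighting by the prior gives 1/4 · 0 = 0, 1/4 · 1/28 = 1/112, 1/4 · 5/28 = 5/112, 1/4 · 5/28 = 5/112; summing to 11/112.
By Bayes' rule, P(r = 2 | data) = (1/112) / (11/112) = 1/11.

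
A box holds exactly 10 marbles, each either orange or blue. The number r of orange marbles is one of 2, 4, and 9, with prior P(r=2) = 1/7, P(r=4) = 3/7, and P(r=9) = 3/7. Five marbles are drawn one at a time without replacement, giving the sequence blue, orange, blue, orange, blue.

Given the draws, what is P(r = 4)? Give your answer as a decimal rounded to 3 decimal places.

0.865

Under each hypothesis, the probability of the observed sequence is: P(data | r = 2) = (8/10)(2/9)(7/8)(1/7)(6/6) = 0.022222; P(data | r = 4) = (6/10)(4/9)(5/8)(3/7)(4/6) = 0.047619; P(data | r = 9) = (1/10)(9/9)(0/8) = 0.
Weighting by the prior gives 1/7 · 0.022222 = 0.0031746, 3/7 · 0.047619 = 0.020408, 3/7 · 0 = 0; summing to 0.023583.
Therefore the posterior P(r = 4 | data) = (0.020408) / (0.023583) = 0.86538.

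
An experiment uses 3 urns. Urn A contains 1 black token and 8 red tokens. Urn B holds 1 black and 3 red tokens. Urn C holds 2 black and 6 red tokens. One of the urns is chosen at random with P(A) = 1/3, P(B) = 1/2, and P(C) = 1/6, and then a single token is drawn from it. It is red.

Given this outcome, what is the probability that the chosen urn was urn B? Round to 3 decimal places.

Compute the likelihood of this draw for each case: P(data | urn A) = (8/9) = 8/9; P(data | urn B) = (3/4) = 3/4; P(data | urn C) = (6/8) = 3/4.
Multiplying each by its prior: 1/3 · 8/9 = 8/27, 1/2 · 3/4 = 3/8, 1/6 · 3/4 = 1/8; these sum to 43/54.
Hence P(urn B | data) = (3/8) / (43/54) = 81/172.

0.471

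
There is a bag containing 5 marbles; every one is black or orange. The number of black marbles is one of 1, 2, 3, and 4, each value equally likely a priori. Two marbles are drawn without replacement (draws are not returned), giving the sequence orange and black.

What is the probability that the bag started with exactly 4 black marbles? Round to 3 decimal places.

Compute the likelihood of the observed sequence for each case: P(data | r = 1) = (4/5)(1/4) = 1/5; P(data | r = 2) = (3/5)(2/4) = 3/10; P(data | r = 3) = (2/5)(3/4) = 3/10; P(data | r = 4) = (1/5)(4/4) = 1/5.
Weighting by the prior gives 1/4 · 1/5 = 1/20, 1/4 · 3/10 = 3/40, 1/4 · 3/10 = 3/40, 1/4 · 1/5 = 1/20; with total 1/4.
Hence P(r = 4 | data) = (1/20) / (1/4) = 1/5.

0.200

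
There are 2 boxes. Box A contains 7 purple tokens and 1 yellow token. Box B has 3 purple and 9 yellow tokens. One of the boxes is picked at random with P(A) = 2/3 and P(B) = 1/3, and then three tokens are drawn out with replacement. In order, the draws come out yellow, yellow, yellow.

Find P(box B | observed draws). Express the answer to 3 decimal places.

Under each hypothesis, the probability of the observed sequence is: P(data | box A) = (1/8)(1/8)(1/8) = 1/512; P(data | box B) = (9/12)(9/12)(9/12) = 27/64.
The prior-weighted likelihoods are 2/3 · 1/512 = 1/768, 1/3 · 27/64 = 9/64; these sum to 109/768.
So P(box B | data) = (9/64) / (109/768) = 108/109.

0.991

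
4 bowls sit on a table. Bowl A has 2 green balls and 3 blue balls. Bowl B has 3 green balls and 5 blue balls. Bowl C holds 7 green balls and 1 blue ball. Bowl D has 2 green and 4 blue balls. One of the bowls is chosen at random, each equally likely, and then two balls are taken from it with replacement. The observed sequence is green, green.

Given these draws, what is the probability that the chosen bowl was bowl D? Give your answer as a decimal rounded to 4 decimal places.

For each hypothesis, P(data | H) works out to: P(data | bowl A) = (2/5)(2/5) = 0.16; P(data | bowl B) = (3/8)(3/8) = 0.14062; P(data | bowl C) = (7/8)(7/8) = 0.76562; P(data | bowl D) = (2/6)(2/6) = 0.11111.
The prior-weighted likelihoods are 1/4 · 0.16 = 0.04, 1/4 · 0.14062 = 0.035156, 1/4 · 0.76562 = 0.19141, 1/4 · 0.11111 = 0.027778; summing to 0.29434.
So P(bowl D | data) = (0.027778) / (0.29434) = 0.094373.

0.0944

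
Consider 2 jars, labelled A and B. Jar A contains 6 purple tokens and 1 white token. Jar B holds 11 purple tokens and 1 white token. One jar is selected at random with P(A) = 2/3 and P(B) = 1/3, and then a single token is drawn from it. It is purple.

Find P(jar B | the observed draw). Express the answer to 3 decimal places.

0.348

Under each hypothesis, the probability of this draw is: P(data | jar A) = (6/7) = 6/7; P(data | jar B) = (11/12) = 11/12.
Multiplying each by its prior: 2/3 · 6/7 = 4/7, 1/3 · 11/12 = 11/36; these sum to 221/252.
So P(jar B | data) = (11/36) / (221/252) = 77/221.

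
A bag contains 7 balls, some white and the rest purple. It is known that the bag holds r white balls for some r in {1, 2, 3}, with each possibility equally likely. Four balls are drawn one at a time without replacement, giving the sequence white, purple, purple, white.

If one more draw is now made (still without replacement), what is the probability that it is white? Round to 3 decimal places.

0.214

The likelihood of the observed sequence under each hypothesis: P(data | r = 1) = (1/7)(6/6)(5/5)(0/4) = 0; P(data | r = 2) = (2/7)(5/6)(4/5)(1/4) = 1/21; P(data | r = 3) = (3/7)(4/6)(3/5)(2/4) = 3/35.
Weighting by the prior gives 1/3 · 0 = 0, 1/3 · 1/21 = 1/63, 1/3 · 3/35 = 1/35; these sum to 2/45.
Normalising, the posterior is P(r = 1 | data) = 0, P(r = 2 | data) = 5/14, P(r = 3 | data) = 9/14.
So P(white next | data) = Σ P(white next | H) P(H | data) = (0)(5/14) + (1/3)(9/14) = 3/14.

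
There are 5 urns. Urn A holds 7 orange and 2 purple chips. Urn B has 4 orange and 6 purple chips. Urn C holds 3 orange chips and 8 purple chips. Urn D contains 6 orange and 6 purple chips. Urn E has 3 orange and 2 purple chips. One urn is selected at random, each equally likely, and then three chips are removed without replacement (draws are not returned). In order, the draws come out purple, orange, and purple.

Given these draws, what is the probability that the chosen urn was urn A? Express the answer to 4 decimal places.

0.0463

Under each hypothesis, the probability of the observed sequence is: P(data | urn A) = (2/9)(7/8)(1/7) = 0.027778; P(data | urn B) = (6/10)(4/9)(5/8) = 0.16667; P(data | urn C) = (8/11)(3/10)(7/9) = 0.1697; P(data | urn D) = (6/12)(6/11)(5/10) = 0.13636; P(data | urn E) = (2/5)(3/4)(1/3) = 0.1.
Multiplying each by its prior: 1/5 · 0.027778 = 0.0055556, 1/5 · 0.16667 = 0.033333, 1/5 · 0.1697 = 0.033939, 1/5 · 0.13636 = 0.027273, 1/5 · 0.1 = 0.02; these sum to 0.1201.
Therefore the posterior P(urn A | data) = (0.0055556) / (0.1201) = 0.046257.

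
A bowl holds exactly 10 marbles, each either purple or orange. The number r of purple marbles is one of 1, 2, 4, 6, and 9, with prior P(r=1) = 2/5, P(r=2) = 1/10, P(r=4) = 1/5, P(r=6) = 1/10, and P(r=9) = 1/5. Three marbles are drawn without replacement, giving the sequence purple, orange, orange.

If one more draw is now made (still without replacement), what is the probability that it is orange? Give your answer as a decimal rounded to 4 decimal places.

0.7608

Compute the likelihood of the observed sequence for each case: P(data | r = 1) = (1/10)(9/9)(8/8) = 1/10; P(data | r = 2) = (2/10)(8/9)(7/8) = 7/45; P(data | r = 4) = (4/10)(6/9)(5/8) = 1/6; P(data | r = 6) = (6/10)(4/9)(3/8) = 1/10; P(data | r = 9) = (9/10)(1/9)(0/8) = 0.
Multiplying each by its prior: 2/5 · 1/10 = 1/25, 1/10 · 7/45 = 7/450, 1/5 · 1/6 = 1/30, 1/10 · 1/10 = 1/100, 1/5 · 0 = 0; with total 89/900.
The posterior is then P(r = 1 | data) = 36/89, P(r = 2 | data) = 14/89, P(r = 4 | data) = 30/89, P(r = 6 | data) = 9/89, P(r = 9 | data) = 0.
The predictive probability is P(orange next | data) = (1)(36/89) + (6/7)(14/89) + (4/7)(30/89) + (2/7)(9/89) = 474/623.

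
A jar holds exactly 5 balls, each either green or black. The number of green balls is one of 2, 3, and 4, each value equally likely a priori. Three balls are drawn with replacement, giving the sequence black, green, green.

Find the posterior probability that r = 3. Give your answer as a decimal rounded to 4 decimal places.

Under each hypothesis, the probability of the observed sequence is: P(data | r = 2) = (3/5)(2/5)(2/5) = 12/125; P(data | r = 3) = (2/5)(3/5)(3/5) = 18/125; P(data | r = 4) = (1/5)(4/5)(4/5) = 16/125.
Multiplying each by its prior: 1/3 · 12/125 = 4/125, 1/3 · 18/125 = 6/125, 1/3 · 16/125 = 16/375; these sum to 46/375.
Therefore the posterior P(r = 3 | data) = (6/125) / (46/375) = 9/23.

0.3913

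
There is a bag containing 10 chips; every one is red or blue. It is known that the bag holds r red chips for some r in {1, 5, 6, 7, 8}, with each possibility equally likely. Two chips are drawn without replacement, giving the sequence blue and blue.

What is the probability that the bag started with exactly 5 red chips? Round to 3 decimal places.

For each hypothesis, P(data | H) works out to: P(data | r = 1) = (9/10)(8/9) = 4/5; P(data | r = 5) = (5/10)(4/9) = 2/9; P(data | r = 6) = (4/10)(3/9) = 2/15; P(data | r = 7) = (3/10)(2/9) = 1/15; P(data | r = 8) = (2/10)(1/9) = 1/45.
Multiplying each by its prior: 1/5 · 4/5 = 4/25, 1/5 · 2/9 = 2/45, 1/5 · 2/15 = 2/75, 1/5 · 1/15 = 1/75, 1/5 · 1/45 = 1/225; these sum to 56/225.
By Bayes' rule, P(r = 5 | data) = (2/45) / (56/225) = 5/28.

0.179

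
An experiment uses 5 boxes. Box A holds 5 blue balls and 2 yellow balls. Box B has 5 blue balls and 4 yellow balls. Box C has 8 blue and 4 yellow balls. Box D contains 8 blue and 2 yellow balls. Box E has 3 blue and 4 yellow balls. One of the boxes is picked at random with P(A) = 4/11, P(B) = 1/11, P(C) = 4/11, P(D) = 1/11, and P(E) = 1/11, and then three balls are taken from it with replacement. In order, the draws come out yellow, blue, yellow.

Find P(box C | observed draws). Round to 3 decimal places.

0.365

Compute the likelihood of the observed sequence for each case: P(data | box A) = (2/7)(5/7)(2/7) = 0.058309; P(data | box B) = (4/9)(5/9)(4/9) = 0.10974; P(data | box C) = (4/12)(8/12)(4/12) = 0.074074; P(data | box D) = (2/10)(8/10)(2/10) = 0.032; P(data | box E) = (4/7)(3/7)(4/7) = 0.13994.
Multiplying each by its prior: 4/11 · 0.058309 = 0.021203, 1/11 · 0.10974 = 0.0099763, 4/11 · 0.074074 = 0.026936, 1/11 · 0.032 = 0.0029091, 1/11 · 0.13994 = 0.012722; these sum to 0.073747.
Hence P(box C | data) = (0.026936) / (0.073747) = 0.36525.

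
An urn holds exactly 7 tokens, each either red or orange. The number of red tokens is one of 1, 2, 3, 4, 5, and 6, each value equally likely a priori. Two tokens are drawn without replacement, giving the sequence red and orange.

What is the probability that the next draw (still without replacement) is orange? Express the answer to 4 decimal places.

For each hypothesis, P(data | H) works out to: P(data | r = 1) = (1/7)(6/6) = 1/7; P(data | r = 2) = (2/7)(5/6) = 5/21; P(data | r = 3) = (3/7)(4/6) = 2/7; P(data | r = 4) = (4/7)(3/6) = 2/7; P(data | r = 5) = (5/7)(2/6) = 5/21; P(data | r = 6) = (6/7)(1/6) = 1/7.
Weighting by the prior gives 1/6 · 1/7 = 1/42, 1/6 · 5/21 = 5/126, 1/6 · 2/7 = 1/21, 1/6 · 2/7 = 1/21, 1/6 · 5/21 = 5/126, 1/6 · 1/7 = 1/42; summing to 2/9.
The posterior is then P(r = 1 | data) = 3/28, P(r = 2 | data) = 5/28, P(r = 3 | data) = 3/14, P(r = 4 | data) = 3/14, P(r = 5 | data) = 5/28, P(r = 6 | data) = 3/28.
So P(orange next | data) = Σ P(orange next | H) P(H | data) = (1)(3/28) + (4/5)(5/28) + (3/5)(3/14) + (2/5)(3/14) + (1/5)(5/28) + (0)(3/28) = 1/2.

0.5000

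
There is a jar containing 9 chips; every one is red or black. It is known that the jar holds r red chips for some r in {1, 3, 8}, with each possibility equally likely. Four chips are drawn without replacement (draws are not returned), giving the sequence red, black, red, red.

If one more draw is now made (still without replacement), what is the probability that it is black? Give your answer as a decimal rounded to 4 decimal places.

0.0968

Compute the likelihood of the observed sequence for each case: P(data | r = 1) = (1/9)(8/8)(0/7) = 0; P(data | r = 3) = (3/9)(6/8)(2/7)(1/6) = 1/84; P(data | r = 8) = (8/9)(1/8)(7/7)(6/6) = 1/9.
Weighting by the prior gives 1/3 · 0 = 0, 1/3 · 1/84 = 1/252, 1/3 · 1/9 = 1/27; these sum to 31/756.
Dividing through by the total gives posterior P(r = 1 | data) = 0, P(r = 3 | data) = 3/31, P(r = 8 | data) = 28/31.
Averaging over the posterior, P(black next | data) = (1)(3/31) + (0)(28/31) = 3/31.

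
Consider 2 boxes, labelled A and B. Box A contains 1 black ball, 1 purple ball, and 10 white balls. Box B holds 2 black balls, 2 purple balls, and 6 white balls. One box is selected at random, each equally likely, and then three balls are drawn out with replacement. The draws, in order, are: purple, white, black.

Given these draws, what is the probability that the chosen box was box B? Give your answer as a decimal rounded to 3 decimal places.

Compute the likelihood of the observed sequence for each case: P(data | box A) = (1/12)(10/12)(1/12) = 0.005787; P(data | box B) = (2/10)(6/10)(2/10) = 0.024.
The prior-weighted likelihoods are 1/2 · 0.005787 = 0.0028935, 1/2 · 0.024 = 0.012; with total 0.014894.
By Bayes' rule, P(box B | data) = (0.012) / (0.014894) = 0.80572.

0.806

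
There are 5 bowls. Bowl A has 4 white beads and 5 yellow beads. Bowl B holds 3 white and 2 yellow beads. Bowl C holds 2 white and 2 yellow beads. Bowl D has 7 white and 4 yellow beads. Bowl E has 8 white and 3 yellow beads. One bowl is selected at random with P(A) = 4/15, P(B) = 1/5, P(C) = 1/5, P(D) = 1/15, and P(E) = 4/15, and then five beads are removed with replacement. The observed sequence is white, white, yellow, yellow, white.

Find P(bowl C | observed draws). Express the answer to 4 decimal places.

0.2063

For each hypothesis, P(data | H) works out to: P(data | bowl A) = (4/9)(4/9)(5/9)(5/9)(4/9) = 0.027096; P(data | bowl B) = (3/5)(3/5)(2/5)(2/5)(3/5) = 0.03456; P(data | bowl C) = (2/4)(2/4)(2/4)(2/4)(2/4) = 0.03125; P(data | bowl D) = (7/11)(7/11)(4/11)(4/11)(7/11) = 0.034076; P(data | bowl E) = (8/11)(8/11)(3/11)(3/11)(8/11) = 0.028612.
Multiplying each by its prior: 4/15 · 0.027096 = 0.0072256, 1/5 · 0.03456 = 0.006912, 1/5 · 0.03125 = 0.00625, 1/15 · 0.034076 = 0.0022717, 4/15 · 0.028612 = 0.0076299; these sum to 0.030289.
By Bayes' rule, P(bowl C | data) = (0.00625) / (0.030289) = 0.20634.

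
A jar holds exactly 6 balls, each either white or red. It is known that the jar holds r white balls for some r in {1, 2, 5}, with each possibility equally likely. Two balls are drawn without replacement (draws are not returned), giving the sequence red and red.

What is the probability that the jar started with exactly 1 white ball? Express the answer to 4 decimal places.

Under each hypothesis, the probability of the observed sequence is: P(data | r = 1) = (5/6)(4/5) = 2/3; P(data | r = 2) = (4/6)(3/5) = 2/5; P(data | r = 5) = (1/6)(0/5) = 0.
The prior-weighted likelihoods are 1/3 · 2/3 = 2/9, 1/3 · 2/5 = 2/15, 1/3 · 0 = 0; with total 16/45.
By Bayes' rule, P(r = 1 | data) = (2/9) / (16/45) = 5/8.

0.6250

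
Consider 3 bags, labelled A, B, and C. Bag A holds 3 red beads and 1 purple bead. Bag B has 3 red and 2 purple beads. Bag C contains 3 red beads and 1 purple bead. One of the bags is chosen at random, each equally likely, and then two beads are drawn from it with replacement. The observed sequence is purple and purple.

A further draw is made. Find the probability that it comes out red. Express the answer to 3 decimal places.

Compute the likelihood of the observed sequence for each case: P(data | bag A) = (1/4)(1/4) = 1/16; P(data | bag B) = (2/5)(2/5) = 4/25; P(data | bag C) = (1/4)(1/4) = 1/16.
Multiplying each by its prior: 1/3 · 1/16 = 1/48, 1/3 · 4/25 = 4/75, 1/3 · 1/16 = 1/48; summing to 19/200.
Dividing through by the total gives posterior P(bag A | data) = 25/114, P(bag B | data) = 32/57, P(bag C | data) = 25/114.
The predictive probability is P(red next | data) = (3/4)(25/114) + (3/5)(32/57) + (3/4)(25/114) = 253/380.

0.666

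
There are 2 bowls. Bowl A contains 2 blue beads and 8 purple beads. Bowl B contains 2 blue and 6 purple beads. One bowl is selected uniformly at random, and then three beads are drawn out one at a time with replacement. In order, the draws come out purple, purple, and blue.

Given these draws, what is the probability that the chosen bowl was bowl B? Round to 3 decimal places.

0.523

Under each hypothesis, the probability of the observed sequence is: P(data | bowl A) = (8/10)(8/10)(2/10) = 0.128; P(data | bowl B) = (6/8)(6/8)(2/8) = 0.14062.
Weighting by the prior gives 1/2 · 0.128 = 0.064, 1/2 · 0.14062 = 0.070312; with total 0.13431.
Hence P(bowl B | data) = (0.070312) / (0.13431) = 0.5235.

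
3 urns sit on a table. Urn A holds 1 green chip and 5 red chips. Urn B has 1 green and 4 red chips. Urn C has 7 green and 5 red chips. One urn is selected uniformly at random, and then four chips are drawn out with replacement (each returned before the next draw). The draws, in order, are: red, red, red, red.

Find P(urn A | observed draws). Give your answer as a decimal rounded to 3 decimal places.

For each hypothesis, P(data | H) works out to: P(data | urn A) = (5/6)(5/6)(5/6)(5/6) = 0.48225; P(data | urn B) = (4/5)(4/5)(4/5)(4/5) = 0.4096; P(data | urn C) = (5/12)(5/12)(5/12)(5/12) = 0.030141.
Multiplying each by its prior: 1/3 · 0.48225 = 0.16075, 1/3 · 0.4096 = 0.13653, 1/3 · 0.030141 = 0.010047; with total 0.30733.
Hence P(urn A | data) = (0.16075) / (0.30733) = 0.52305.

0.523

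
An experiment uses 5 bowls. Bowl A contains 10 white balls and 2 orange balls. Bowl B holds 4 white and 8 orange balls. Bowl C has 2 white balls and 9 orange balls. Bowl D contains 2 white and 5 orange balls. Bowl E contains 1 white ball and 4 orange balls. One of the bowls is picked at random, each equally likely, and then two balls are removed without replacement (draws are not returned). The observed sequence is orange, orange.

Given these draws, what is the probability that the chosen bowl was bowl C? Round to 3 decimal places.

0.302

Compute the likelihood of the observed sequence for each case: P(data | bowl A) = (2/12)(1/11) = 0.015152; P(data | bowl B) = (8/12)(7/11) = 0.42424; P(data | bowl C) = (9/11)(8/10) = 0.65455; P(data | bowl D) = (5/7)(4/6) = 0.47619; P(data | bowl E) = (4/5)(3/4) = 0.6.
The prior-weighted likelihoods are 1/5 · 0.015152 = 0.0030303, 1/5 · 0.42424 = 0.084848, 1/5 · 0.65455 = 0.13091, 1/5 · 0.47619 = 0.095238, 1/5 · 0.6 = 0.12; these sum to 0.43403.
By Bayes' rule, P(bowl C | data) = (0.13091) / (0.43403) = 0.30162.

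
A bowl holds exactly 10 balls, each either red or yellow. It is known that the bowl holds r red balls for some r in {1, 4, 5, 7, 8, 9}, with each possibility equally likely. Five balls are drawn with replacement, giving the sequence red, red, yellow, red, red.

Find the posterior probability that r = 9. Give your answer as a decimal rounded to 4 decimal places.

Compute the likelihood of the observed sequence for each case: P(data | r = 1) = (1/10)(1/10)(9/10)(1/10)(1/10) = 9e-05; P(data | r = 4) = (4/10)(4/10)(6/10)(4/10)(4/10) = 0.01536; P(data | r = 5) = (5/10)(5/10)(5/10)(5/10)(5/10) = 0.03125; P(data | r = 7) = (7/10)(7/10)(3/10)(7/10)(7/10) = 0.07203; P(data | r = 8) = (8/10)(8/10)(2/10)(8/10)(8/10) = 0.08192; P(data | r = 9) = (9/10)(9/10)(1/10)(9/10)(9/10) = 0.06561.
The prior-weighted likelihoods are 1/6 · 9e-05 = 1.5e-05, 1/6 · 0.01536 = 0.00256, 1/6 · 0.03125 = 0.0052083, 1/6 · 0.07203 = 0.012005, 1/6 · 0.08192 = 0.013653, 1/6 · 0.06561 = 0.010935; summing to 0.044377.
By Bayes' rule, P(r = 9 | data) = (0.010935) / (0.044377) = 0.24641.

0.2464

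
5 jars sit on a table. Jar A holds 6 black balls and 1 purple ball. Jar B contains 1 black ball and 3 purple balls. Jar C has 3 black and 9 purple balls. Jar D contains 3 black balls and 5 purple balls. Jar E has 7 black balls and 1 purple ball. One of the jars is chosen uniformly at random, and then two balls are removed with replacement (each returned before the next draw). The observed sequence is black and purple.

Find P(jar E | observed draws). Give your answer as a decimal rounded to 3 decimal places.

The likelihood of the observed sequence under each hypothesis: P(data | jar A) = (6/7)(1/7) = 0.12245; P(data | jar B) = (1/4)(3/4) = 0.1875; P(data | jar C) = (3/12)(9/12) = 0.1875; P(data | jar D) = (3/8)(5/8) = 0.23438; P(data | jar E) = (7/8)(1/8) = 0.10938.
The prior-weighted likelihoods are 1/5 · 0.12245 = 0.02449, 1/5 · 0.1875 = 0.0375, 1/5 · 0.1875 = 0.0375, 1/5 · 0.23438 = 0.046875, 1/5 · 0.10938 = 0.021875; summing to 0.16824.
Therefore the posterior P(jar E | data) = (0.021875) / (0.16824) = 0.13002.

0.130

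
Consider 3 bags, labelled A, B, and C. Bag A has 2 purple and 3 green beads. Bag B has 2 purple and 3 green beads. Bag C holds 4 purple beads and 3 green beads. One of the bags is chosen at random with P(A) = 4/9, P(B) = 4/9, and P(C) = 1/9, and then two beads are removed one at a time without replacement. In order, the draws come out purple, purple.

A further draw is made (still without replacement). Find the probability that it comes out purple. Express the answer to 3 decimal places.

Under each hypothesis, the probability of the observed sequence is: P(data | bag A) = (2/5)(1/4) = 1/10; P(data | bag B) = (2/5)(1/4) = 1/10; P(data | bag C) = (4/7)(3/6) = 2/7.
Multiplying each by its prior: 4/9 · 1/10 = 2/45, 4/9 · 1/10 = 2/45, 1/9 · 2/7 = 2/63; with total 38/315.
Normalising, the posterior is P(bag A | data) = 7/19, P(bag B | data) = 7/19, P(bag C | data) = 5/19.
Averaging over the posterior, P(purple next | data) = (0)(7/19) + (0)(7/19) + (2/5)(5/19) = 2/19.

0.105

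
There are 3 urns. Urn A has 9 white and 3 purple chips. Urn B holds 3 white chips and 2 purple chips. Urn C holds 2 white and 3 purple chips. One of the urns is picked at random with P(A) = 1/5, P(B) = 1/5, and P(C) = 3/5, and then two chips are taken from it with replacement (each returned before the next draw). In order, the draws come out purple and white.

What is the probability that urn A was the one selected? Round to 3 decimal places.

0.163

For each hypothesis, P(data | H) works out to: P(data | urn A) = (3/12)(9/12) = 0.1875; P(data | urn B) = (2/5)(3/5) = 0.24; P(data | urn C) = (3/5)(2/5) = 0.24.
Multiplying each by its prior: 1/5 · 0.1875 = 0.0375, 1/5 · 0.24 = 0.048, 3/5 · 0.24 = 0.144; with total 0.2295.
By Bayes' rule, P(urn A | data) = (0.0375) / (0.2295) = 0.1634.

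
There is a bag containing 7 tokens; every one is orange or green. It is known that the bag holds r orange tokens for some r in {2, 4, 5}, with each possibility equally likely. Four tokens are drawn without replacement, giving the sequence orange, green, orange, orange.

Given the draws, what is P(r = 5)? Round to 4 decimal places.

0.6250

For each hypothesis, P(data | H) works out to: P(data | r = 2) = (2/7)(5/6)(1/5)(0/4) = 0; P(data | r = 4) = (4/7)(3/6)(3/5)(2/4) = 3/35; P(data | r = 5) = (5/7)(2/6)(4/5)(3/4) = 1/7.
Weighting by the prior gives 1/3 · 0 = 0, 1/3 · 3/35 = 1/35, 1/3 · 1/7 = 1/21; with total 8/105.
Hence P(r = 5 | data) = (1/21) / (8/105) = 5/8.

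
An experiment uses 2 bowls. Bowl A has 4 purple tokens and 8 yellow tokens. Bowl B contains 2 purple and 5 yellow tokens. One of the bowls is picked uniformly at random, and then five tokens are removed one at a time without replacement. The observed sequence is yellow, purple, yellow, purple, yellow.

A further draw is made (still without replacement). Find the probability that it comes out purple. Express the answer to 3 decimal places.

0.135

For each hypothesis, P(data | H) works out to: P(data | bowl A) = (8/12)(4/11)(7/10)(3/9)(6/8) = 0.042424; P(data | bowl B) = (5/7)(2/6)(4/5)(1/4)(3/3) = 0.047619.
The prior-weighted likelihoods are 1/2 · 0.042424 = 0.021212, 1/2 · 0.047619 = 0.02381; summing to 0.045022.
The posterior is then P(bowl A | data) = 0.47115, P(bowl B | data) = 0.52885.
So P(purple next | data) = Σ P(purple next | H) P(H | data) = (2/7)(0.47115) + (0)(0.52885) = 0.13462.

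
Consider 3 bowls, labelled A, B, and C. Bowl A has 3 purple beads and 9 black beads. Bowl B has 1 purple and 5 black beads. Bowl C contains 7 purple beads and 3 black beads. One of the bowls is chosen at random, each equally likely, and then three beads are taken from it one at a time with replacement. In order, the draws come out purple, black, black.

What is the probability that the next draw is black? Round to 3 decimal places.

0.691

Compute the likelihood of the observed sequence for each case: P(data | bowl A) = (3/12)(9/12)(9/12) = 0.14062; P(data | bowl B) = (1/6)(5/6)(5/6) = 0.11574; P(data | bowl C) = (7/10)(3/10)(3/10) = 0.063.
Weighting by the prior gives 1/3 · 0.14062 = 0.046875, 1/3 · 0.11574 = 0.03858, 1/3 · 0.063 = 0.021; with total 0.10646.
Normalising, the posterior is P(bowl A | data) = 0.44033, P(bowl B | data) = 0.36241, P(bowl C | data) = 0.19727.
Averaging over the posterior, P(black next | data) = (3/4)(0.44033) + (5/6)(0.36241) + (3/10)(0.19727) = 0.69143.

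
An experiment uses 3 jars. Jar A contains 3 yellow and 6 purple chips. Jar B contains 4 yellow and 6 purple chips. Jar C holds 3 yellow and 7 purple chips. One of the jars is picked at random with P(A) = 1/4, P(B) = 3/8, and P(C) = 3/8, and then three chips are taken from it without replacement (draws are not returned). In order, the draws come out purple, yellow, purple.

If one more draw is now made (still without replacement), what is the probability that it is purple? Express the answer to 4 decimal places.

0.6503

The likelihood of the observed sequence under each hypothesis: P(data | jar A) = (6/9)(3/8)(5/7) = 0.17857; P(data | jar B) = (6/10)(4/9)(5/8) = 0.16667; P(data | jar C) = (7/10)(3/9)(6/8) = 0.175.
Multiplying each by its prior: 1/4 · 0.17857 = 0.044643, 3/8 · 0.16667 = 0.0625, 3/8 · 0.175 = 0.065625; with total 0.17277.
Dividing through by the total gives posterior P(jar A | data) = 0.2584, P(jar B | data) = 0.36176, P(jar C | data) = 0.37984.
So P(purple next | data) = Σ P(purple next | H) P(H | data) = (2/3)(0.2584) + (4/7)(0.36176) + (5/7)(0.37984) = 0.6503.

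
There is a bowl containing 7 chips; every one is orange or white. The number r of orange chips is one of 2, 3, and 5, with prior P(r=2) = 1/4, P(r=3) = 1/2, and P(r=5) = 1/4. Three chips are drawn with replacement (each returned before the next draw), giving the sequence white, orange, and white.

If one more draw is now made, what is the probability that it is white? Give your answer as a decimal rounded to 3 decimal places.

The likelihood of the observed sequence under each hypothesis: P(data | r = 2) = (5/7)(2/7)(5/7) = 50/343; P(data | r = 3) = (4/7)(3/7)(4/7) = 48/343; P(data | r = 5) = (2/7)(5/7)(2/7) = 20/343.
Weighting by the prior gives 1/4 · 50/343 = 25/686, 1/2 · 48/343 = 24/343, 1/4 · 20/343 = 5/343; these sum to 83/686.
Normalising, the posterior is P(r = 2 | data) = 25/83, P(r = 3 | data) = 48/83, P(r = 5 | data) = 10/83.
The predictive probability is P(white next | data) = (5/7)(25/83) + (4/7)(48/83) + (2/7)(10/83) = 337/581.

0.580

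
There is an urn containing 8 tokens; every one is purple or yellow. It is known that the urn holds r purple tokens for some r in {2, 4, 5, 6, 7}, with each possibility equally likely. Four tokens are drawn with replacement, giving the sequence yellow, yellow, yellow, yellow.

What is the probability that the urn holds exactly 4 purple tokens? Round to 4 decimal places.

0.1552

The likelihood of the observed sequence under each hypothesis: P(data | r = 2) = (6/8)(6/8)(6/8)(6/8) = 0.31641; P(data | r = 4) = (4/8)(4/8)(4/8)(4/8) = 0.0625; P(data | r = 5) = (3/8)(3/8)(3/8)(3/8) = 0.019775; P(data | r = 6) = (2/8)(2/8)(2/8)(2/8) = 0.0039062; P(data | r = 7) = (1/8)(1/8)(1/8)(1/8) = 0.00024414.
Multiplying each by its prior: 1/5 · 0.31641 = 0.063281, 1/5 · 0.0625 = 0.0125, 1/5 · 0.019775 = 0.0039551, 1/5 · 0.0039062 = 0.00078125, 1/5 · 0.00024414 = 4.8828e-05; these sum to 0.080566.
So P(r = 4 | data) = (0.0125) / (0.080566) = 0.15515.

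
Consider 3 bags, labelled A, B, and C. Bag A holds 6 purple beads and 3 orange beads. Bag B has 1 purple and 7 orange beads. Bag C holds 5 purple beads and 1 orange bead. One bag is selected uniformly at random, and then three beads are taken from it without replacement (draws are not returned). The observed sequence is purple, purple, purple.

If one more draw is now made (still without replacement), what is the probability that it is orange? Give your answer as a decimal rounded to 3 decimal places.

0.387

Under each hypothesis, the probability of the observed sequence is: P(data | bag A) = (6/9)(5/8)(4/7) = 5/21; P(data | bag B) = (1/8)(0/7) = 0; P(data | bag C) = (5/6)(4/5)(3/4) = 1/2.
The prior-weighted likelihoods are 1/3 · 5/21 = 5/63, 1/3 · 0 = 0, 1/3 · 1/2 = 1/6; these sum to 31/126.
The posterior is then P(bag A | data) = 10/31, P(bag B | data) = 0, P(bag C | data) = 21/31.
The predictive probability is P(orange next | data) = (1/2)(10/31) + (1/3)(21/31) = 12/31.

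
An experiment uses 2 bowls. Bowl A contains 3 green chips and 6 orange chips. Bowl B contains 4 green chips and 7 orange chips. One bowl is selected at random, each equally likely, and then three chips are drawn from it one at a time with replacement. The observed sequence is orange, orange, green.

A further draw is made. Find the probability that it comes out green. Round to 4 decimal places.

0.3484

Under each hypothesis, the probability of the observed sequence is: P(data | bowl A) = (6/9)(6/9)(3/9) = 0.14815; P(data | bowl B) = (7/11)(7/11)(4/11) = 0.14726.
Multiplying each by its prior: 1/2 · 0.14815 = 0.074074, 1/2 · 0.14726 = 0.073629; these sum to 0.1477.
Normalising, the posterior is P(bowl A | data) = 0.50151, P(bowl B | data) = 0.49849.
So P(green next | data) = Σ P(green next | H) P(H | data) = (1/3)(0.50151) + (4/11)(0.49849) = 0.34844.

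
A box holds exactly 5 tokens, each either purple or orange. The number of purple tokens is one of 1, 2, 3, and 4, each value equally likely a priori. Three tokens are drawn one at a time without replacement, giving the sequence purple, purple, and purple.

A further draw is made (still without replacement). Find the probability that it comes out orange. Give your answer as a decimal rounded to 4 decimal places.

The likelihood of the observed sequence under each hypothesis: P(data | r = 1) = (1/5)(0/4) = 0; P(data | r = 2) = (2/5)(1/4)(0/3) = 0; P(data | r = 3) = (3/5)(2/4)(1/3) = 1/10; P(data | r = 4) = (4/5)(3/4)(2/3) = 2/5.
Multiplying each by its prior: 1/4 · 0 = 0, 1/4 · 0 = 0, 1/4 · 1/10 = 1/40, 1/4 · 2/5 = 1/10; with total 1/8.
The posterior is then P(r = 1 | data) = 0, P(r = 2 | data) = 0, P(r = 3 | data) = 1/5, P(r = 4 | data) = 4/5.
The predictive probability is P(orange next | data) = (1)(1/5) + (1/2)(4/5) = 3/5.

0.6000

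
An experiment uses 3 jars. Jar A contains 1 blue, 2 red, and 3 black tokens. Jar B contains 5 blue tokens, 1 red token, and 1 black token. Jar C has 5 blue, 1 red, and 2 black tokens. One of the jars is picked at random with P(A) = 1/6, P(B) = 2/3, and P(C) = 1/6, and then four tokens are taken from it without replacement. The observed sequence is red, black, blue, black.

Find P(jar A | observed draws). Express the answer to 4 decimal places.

0.8485

For each hypothesis, P(data | H) works out to: P(data | jar A) = (2/6)(3/5)(1/4)(2/3) = 0.033333; P(data | jar B) = (1/7)(1/6)(5/5)(0/4) = 0; P(data | jar C) = (1/8)(2/7)(5/6)(1/5) = 0.0059524.
The prior-weighted likelihoods are 1/6 · 0.033333 = 0.0055556, 2/3 · 0 = 0, 1/6 · 0.0059524 = 0.00099206; with total 0.0065476.
By Bayes' rule, P(jar A | data) = (0.0055556) / (0.0065476) = 0.84848.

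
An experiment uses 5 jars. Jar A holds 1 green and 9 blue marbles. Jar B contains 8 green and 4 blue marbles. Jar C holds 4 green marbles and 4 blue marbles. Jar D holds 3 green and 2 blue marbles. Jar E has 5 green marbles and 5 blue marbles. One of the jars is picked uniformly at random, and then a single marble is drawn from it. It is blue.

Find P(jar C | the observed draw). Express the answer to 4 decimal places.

0.1899

Under each hypothesis, the probability of this draw is: P(data | jar A) = (9/10) = 9/10; P(data | jar B) = (4/12) = 1/3; P(data | jar C) = (4/8) = 1/2; P(data | jar D) = (2/5) = 2/5; P(data | jar E) = (5/10) = 1/2.
Weighting by the prior gives 1/5 · 9/10 = 9/50, 1/5 · 1/3 = 1/15, 1/5 · 1/2 = 1/10, 1/5 · 2/5 = 2/25, 1/5 · 1/2 = 1/10; with total 79/150.
Hence P(jar C | data) = (1/10) / (79/150) = 15/79.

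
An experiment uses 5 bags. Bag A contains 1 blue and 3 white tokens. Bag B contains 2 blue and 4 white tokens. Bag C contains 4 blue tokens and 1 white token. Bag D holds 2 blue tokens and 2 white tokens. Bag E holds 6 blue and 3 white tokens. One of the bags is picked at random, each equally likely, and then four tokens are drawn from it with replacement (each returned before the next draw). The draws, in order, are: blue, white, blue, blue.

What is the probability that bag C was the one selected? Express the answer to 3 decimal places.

0.341

For each hypothesis, P(data | H) works out to: P(data | bag A) = (1/4)(3/4)(1/4)(1/4) = 0.011719; P(data | bag B) = (2/6)(4/6)(2/6)(2/6) = 0.024691; P(data | bag C) = (4/5)(1/5)(4/5)(4/5) = 0.1024; P(data | bag D) = (2/4)(2/4)(2/4)(2/4) = 0.0625; P(data | bag E) = (6/9)(3/9)(6/9)(6/9) = 0.098765.
Multiplying each by its prior: 1/5 · 0.011719 = 0.0023437, 1/5 · 0.024691 = 0.0049383, 1/5 · 0.1024 = 0.02048, 1/5 · 0.0625 = 0.0125, 1/5 · 0.098765 = 0.019753; with total 0.060015.
Hence P(bag C | data) = (0.02048) / (0.060015) = 0.34125.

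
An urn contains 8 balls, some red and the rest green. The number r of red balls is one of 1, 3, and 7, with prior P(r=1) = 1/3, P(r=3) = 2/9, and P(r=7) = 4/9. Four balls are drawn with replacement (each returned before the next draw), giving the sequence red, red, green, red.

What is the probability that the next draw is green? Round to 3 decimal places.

The likelihood of the observed sequence under each hypothesis: P(data | r = 1) = (1/8)(1/8)(7/8)(1/8) = 0.001709; P(data | r = 3) = (3/8)(3/8)(5/8)(3/8) = 0.032959; P(data | r = 7) = (7/8)(7/8)(1/8)(7/8) = 0.08374.
Weighting by the prior gives 1/3 · 0.001709 = 0.00056966, 2/9 · 0.032959 = 0.0073242, 4/9 · 0.08374 = 0.037218; summing to 0.045112.
The posterior is then P(r = 1 | data) = 0.012628, P(r = 3 | data) = 0.16236, P(r = 7 | data) = 0.82502.
So P(green next | data) = Σ P(green next | H) P(H | data) = (7/8)(0.012628) + (5/8)(0.16236) + (1/8)(0.82502) = 0.21565.

0.216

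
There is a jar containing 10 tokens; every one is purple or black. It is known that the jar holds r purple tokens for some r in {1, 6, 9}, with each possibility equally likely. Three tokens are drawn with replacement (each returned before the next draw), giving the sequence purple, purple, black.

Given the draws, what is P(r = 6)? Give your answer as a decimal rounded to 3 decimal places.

Compute the likelihood of the observed sequence for each case: P(data | r = 1) = (1/10)(1/10)(9/10) = 9/1000; P(data | r = 6) = (6/10)(6/10)(4/10) = 18/125; P(data | r = 9) = (9/10)(9/10)(1/10) = 81/1000.
Weighting by the prior gives 1/3 · 9/1000 = 3/1000, 1/3 · 18/125 = 6/125, 1/3 · 81/1000 = 27/1000; with total 39/500.
So P(r = 6 | data) = (6/125) / (39/500) = 8/13.

0.615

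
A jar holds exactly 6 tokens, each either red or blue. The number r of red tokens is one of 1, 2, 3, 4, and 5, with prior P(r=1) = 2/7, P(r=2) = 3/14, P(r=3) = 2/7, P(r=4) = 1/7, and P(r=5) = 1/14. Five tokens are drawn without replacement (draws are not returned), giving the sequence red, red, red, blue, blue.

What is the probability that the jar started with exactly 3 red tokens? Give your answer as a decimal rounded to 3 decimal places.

The likelihood of the observed sequence under each hypothesis: P(data | r = 1) = (1/6)(0/5) = 0; P(data | r = 2) = (2/6)(1/5)(0/4) = 0; P(data | r = 3) = (3/6)(2/5)(1/4)(3/3)(2/2) = 1/20; P(data | r = 4) = (4/6)(3/5)(2/4)(2/3)(1/2) = 1/15; P(data | r = 5) = (5/6)(4/5)(3/4)(1/3)(0/2) = 0.
Multiplying each by its prior: 2/7 · 0 = 0, 3/14 · 0 = 0, 2/7 · 1/20 = 1/70, 1/7 · 1/15 = 1/105, 1/14 · 0 = 0; these sum to 1/42.
So P(r = 3 | data) = (1/70) / (1/42) = 3/5.

0.600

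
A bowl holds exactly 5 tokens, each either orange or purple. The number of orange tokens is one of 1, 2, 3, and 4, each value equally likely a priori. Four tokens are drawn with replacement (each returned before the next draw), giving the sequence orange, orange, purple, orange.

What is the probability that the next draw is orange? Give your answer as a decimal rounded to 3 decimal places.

The likelihood of the observed sequence under each hypothesis: P(data | r = 1) = (1/5)(1/5)(4/5)(1/5) = 0.0064; P(data | r = 2) = (2/5)(2/5)(3/5)(2/5) = 0.0384; P(data | r = 3) = (3/5)(3/5)(2/5)(3/5) = 0.0864; P(data | r = 4) = (4/5)(4/5)(1/5)(4/5) = 0.1024.
Weighting by the prior gives 1/4 · 0.0064 = 0.0016, 1/4 · 0.0384 = 0.0096, 1/4 · 0.0864 = 0.0216, 1/4 · 0.1024 = 0.0256; summing to 0.0584.
Dividing through by the total gives posterior P(r = 1 | data) = 0.027397, P(r = 2 | data) = 0.16438, P(r = 3 | data) = 0.36986, P(r = 4 | data) = 0.43836.
So P(orange next | data) = Σ P(orange next | H) P(H | data) = (1/5)(0.027397) + (2/5)(0.16438) + (3/5)(0.36986) + (4/5)(0.43836) = 0.64384.

0.644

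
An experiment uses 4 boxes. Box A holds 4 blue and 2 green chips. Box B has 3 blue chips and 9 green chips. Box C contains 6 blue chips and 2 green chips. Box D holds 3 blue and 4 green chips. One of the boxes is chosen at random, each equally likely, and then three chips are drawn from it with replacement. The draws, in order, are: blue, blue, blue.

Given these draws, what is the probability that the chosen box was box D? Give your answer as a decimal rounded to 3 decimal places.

0.097

Compute the likelihood of the observed sequence for each case: P(data | box A) = (4/6)(4/6)(4/6) = 0.2963; P(data | box B) = (3/12)(3/12)(3/12) = 0.015625; P(data | box C) = (6/8)(6/8)(6/8) = 0.42188; P(data | box D) = (3/7)(3/7)(3/7) = 0.078717.
Weighting by the prior gives 1/4 · 0.2963 = 0.074074, 1/4 · 0.015625 = 0.0039062, 1/4 · 0.42188 = 0.10547, 1/4 · 0.078717 = 0.019679; these sum to 0.20313.
By Bayes' rule, P(box D | data) = (0.019679) / (0.20313) = 0.096881.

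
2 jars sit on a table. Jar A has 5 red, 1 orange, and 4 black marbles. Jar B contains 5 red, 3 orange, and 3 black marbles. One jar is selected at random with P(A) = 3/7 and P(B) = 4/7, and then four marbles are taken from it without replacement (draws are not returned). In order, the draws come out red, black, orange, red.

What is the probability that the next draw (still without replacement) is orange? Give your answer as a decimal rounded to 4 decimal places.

0.1875

For each hypothesis, P(data | H) works out to: P(data | jar A) = (5/10)(4/9)(1/8)(4/7) = 0.015873; P(data | jar B) = (5/11)(3/10)(3/9)(4/8) = 0.022727.
The prior-weighted likelihoods are 3/7 · 0.015873 = 0.0068027, 4/7 · 0.022727 = 0.012987; with total 0.01979.
Normalising, the posterior is P(jar A | data) = 0.34375, P(jar B | data) = 0.65625.
Averaging over the posterior, P(orange next | data) = (0)(0.34375) + (2/7)(0.65625) = 0.1875.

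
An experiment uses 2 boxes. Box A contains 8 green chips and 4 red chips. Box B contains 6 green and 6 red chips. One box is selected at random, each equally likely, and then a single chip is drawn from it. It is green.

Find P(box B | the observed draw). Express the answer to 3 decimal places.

0.429

The likelihood of this draw under each hypothesis: P(data | box A) = (8/12) = 2/3; P(data | box B) = (6/12) = 1/2.
Multiplying each by its prior: 1/2 · 2/3 = 1/3, 1/2 · 1/2 = 1/4; these sum to 7/12.
So P(box B | data) = (1/4) / (7/12) = 3/7.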